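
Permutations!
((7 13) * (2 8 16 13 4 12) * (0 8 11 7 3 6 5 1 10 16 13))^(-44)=(0 8 13 3 6 5 1 10 16)(2 11 7 4 12)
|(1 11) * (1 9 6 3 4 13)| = 7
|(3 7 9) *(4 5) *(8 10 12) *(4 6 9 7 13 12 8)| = |(3 13 12 4 5 6 9)(8 10)| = 14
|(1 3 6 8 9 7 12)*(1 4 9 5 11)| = |(1 3 6 8 5 11)(4 9 7 12)| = 12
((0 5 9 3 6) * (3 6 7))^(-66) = (0 9)(5 6)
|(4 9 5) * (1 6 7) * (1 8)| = |(1 6 7 8)(4 9 5)| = 12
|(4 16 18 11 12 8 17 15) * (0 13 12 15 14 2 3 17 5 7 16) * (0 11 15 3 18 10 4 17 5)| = 140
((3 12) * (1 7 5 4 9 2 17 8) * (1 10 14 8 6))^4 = (1 9)(2 7)(4 6)(5 17)(8 10 14)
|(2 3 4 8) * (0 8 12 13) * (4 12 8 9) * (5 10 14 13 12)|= |(0 9 4 8 2 3 5 10 14 13)|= 10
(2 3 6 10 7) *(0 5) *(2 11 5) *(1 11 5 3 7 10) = (0 2 7 5)(1 11 3 6) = [2, 11, 7, 6, 4, 0, 1, 5, 8, 9, 10, 3]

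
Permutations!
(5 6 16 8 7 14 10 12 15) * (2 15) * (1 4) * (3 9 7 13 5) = (1 4)(2 15 3 9 7 14 10 12)(5 6 16 8 13) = [0, 4, 15, 9, 1, 6, 16, 14, 13, 7, 12, 11, 2, 5, 10, 3, 8]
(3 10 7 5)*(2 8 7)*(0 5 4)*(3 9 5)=(0 3 10 2 8 7 4)(5 9)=[3, 1, 8, 10, 0, 9, 6, 4, 7, 5, 2]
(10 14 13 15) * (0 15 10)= [15, 1, 2, 3, 4, 5, 6, 7, 8, 9, 14, 11, 12, 10, 13, 0]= (0 15)(10 14 13)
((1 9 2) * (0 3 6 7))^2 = (0 6)(1 2 9)(3 7)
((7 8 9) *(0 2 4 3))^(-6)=(9)(0 4)(2 3)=((0 2 4 3)(7 8 9))^(-6)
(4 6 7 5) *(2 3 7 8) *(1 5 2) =(1 5 4 6 8)(2 3 7) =[0, 5, 3, 7, 6, 4, 8, 2, 1]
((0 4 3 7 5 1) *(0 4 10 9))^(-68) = (0 10 9)(1 3 5 4 7)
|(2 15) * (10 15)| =3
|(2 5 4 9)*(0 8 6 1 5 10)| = 9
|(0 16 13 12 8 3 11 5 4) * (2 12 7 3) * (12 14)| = 8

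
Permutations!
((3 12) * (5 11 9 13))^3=(3 12)(5 13 9 11)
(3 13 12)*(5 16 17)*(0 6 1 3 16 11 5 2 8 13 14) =(0 6 1 3 14)(2 8 13 12 16 17)(5 11) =[6, 3, 8, 14, 4, 11, 1, 7, 13, 9, 10, 5, 16, 12, 0, 15, 17, 2]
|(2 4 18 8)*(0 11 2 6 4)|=|(0 11 2)(4 18 8 6)|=12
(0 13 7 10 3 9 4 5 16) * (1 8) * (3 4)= [13, 8, 2, 9, 5, 16, 6, 10, 1, 3, 4, 11, 12, 7, 14, 15, 0]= (0 13 7 10 4 5 16)(1 8)(3 9)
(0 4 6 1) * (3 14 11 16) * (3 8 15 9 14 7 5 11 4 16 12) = (0 16 8 15 9 14 4 6 1)(3 7 5 11 12) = [16, 0, 2, 7, 6, 11, 1, 5, 15, 14, 10, 12, 3, 13, 4, 9, 8]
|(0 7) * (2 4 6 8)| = 4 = |(0 7)(2 4 6 8)|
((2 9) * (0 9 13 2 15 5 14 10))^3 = ((0 9 15 5 14 10)(2 13))^3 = (0 5)(2 13)(9 14)(10 15)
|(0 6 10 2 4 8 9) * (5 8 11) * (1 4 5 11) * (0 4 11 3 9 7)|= |(0 6 10 2 5 8 7)(1 11 3 9 4)|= 35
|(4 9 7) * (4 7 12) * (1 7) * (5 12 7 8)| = 7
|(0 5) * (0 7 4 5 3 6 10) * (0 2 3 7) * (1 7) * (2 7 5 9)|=21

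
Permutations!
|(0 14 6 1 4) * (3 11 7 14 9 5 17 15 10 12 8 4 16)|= |(0 9 5 17 15 10 12 8 4)(1 16 3 11 7 14 6)|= 63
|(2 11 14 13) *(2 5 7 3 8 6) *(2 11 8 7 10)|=8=|(2 8 6 11 14 13 5 10)(3 7)|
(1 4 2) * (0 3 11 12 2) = [3, 4, 1, 11, 0, 5, 6, 7, 8, 9, 10, 12, 2] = (0 3 11 12 2 1 4)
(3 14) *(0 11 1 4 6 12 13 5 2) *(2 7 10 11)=(0 2)(1 4 6 12 13 5 7 10 11)(3 14)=[2, 4, 0, 14, 6, 7, 12, 10, 8, 9, 11, 1, 13, 5, 3]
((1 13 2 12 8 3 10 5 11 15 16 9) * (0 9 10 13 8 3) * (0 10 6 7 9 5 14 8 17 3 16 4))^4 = ((0 5 11 15 4)(1 17 3 13 2 12 16 6 7 9)(8 10 14))^4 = (0 4 15 11 5)(1 2 7 3 16)(6 17 12 9 13)(8 10 14)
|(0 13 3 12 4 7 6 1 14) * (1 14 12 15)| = |(0 13 3 15 1 12 4 7 6 14)| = 10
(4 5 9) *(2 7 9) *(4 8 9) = (2 7 4 5)(8 9) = [0, 1, 7, 3, 5, 2, 6, 4, 9, 8]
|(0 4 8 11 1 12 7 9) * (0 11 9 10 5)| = |(0 4 8 9 11 1 12 7 10 5)| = 10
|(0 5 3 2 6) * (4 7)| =10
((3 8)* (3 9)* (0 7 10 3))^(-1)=(0 9 8 3 10 7)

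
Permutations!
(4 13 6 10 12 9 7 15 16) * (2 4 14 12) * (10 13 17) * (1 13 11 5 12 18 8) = (1 13 6 11 5 12 9 7 15 16 14 18 8)(2 4 17 10) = [0, 13, 4, 3, 17, 12, 11, 15, 1, 7, 2, 5, 9, 6, 18, 16, 14, 10, 8]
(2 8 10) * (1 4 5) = (1 4 5)(2 8 10) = [0, 4, 8, 3, 5, 1, 6, 7, 10, 9, 2]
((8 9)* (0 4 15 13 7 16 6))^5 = (0 16 13 4 6 7 15)(8 9)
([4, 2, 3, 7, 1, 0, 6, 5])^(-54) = (0 1 3 5 4 2 7)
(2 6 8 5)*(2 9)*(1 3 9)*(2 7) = (1 3 9 7 2 6 8 5) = [0, 3, 6, 9, 4, 1, 8, 2, 5, 7]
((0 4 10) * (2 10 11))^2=((0 4 11 2 10))^2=(0 11 10 4 2)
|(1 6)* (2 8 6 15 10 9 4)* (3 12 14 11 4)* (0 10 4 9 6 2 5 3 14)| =|(0 10 6 1 15 4 5 3 12)(2 8)(9 14 11)| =18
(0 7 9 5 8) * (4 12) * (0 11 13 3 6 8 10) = [7, 1, 2, 6, 12, 10, 8, 9, 11, 5, 0, 13, 4, 3] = (0 7 9 5 10)(3 6 8 11 13)(4 12)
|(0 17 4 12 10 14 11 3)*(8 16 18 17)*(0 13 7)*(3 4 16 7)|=|(0 8 7)(3 13)(4 12 10 14 11)(16 18 17)|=30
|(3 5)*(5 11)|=3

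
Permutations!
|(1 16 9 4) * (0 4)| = 5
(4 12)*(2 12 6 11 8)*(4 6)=(2 12 6 11 8)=[0, 1, 12, 3, 4, 5, 11, 7, 2, 9, 10, 8, 6]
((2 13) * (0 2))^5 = (0 13 2)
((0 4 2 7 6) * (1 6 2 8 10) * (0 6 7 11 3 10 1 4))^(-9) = ((1 7 2 11 3 10 4 8))^(-9) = (1 8 4 10 3 11 2 7)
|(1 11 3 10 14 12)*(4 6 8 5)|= |(1 11 3 10 14 12)(4 6 8 5)|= 12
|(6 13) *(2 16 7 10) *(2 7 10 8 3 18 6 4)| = 10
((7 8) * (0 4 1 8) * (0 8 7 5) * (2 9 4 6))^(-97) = ((0 6 2 9 4 1 7 8 5))^(-97) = (0 2 4 7 5 6 9 1 8)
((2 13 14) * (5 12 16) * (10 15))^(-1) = ((2 13 14)(5 12 16)(10 15))^(-1) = (2 14 13)(5 16 12)(10 15)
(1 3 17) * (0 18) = [18, 3, 2, 17, 4, 5, 6, 7, 8, 9, 10, 11, 12, 13, 14, 15, 16, 1, 0] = (0 18)(1 3 17)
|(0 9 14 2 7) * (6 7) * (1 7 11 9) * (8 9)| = 6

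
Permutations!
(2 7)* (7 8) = (2 8 7) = [0, 1, 8, 3, 4, 5, 6, 2, 7]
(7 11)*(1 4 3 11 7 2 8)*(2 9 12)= (1 4 3 11 9 12 2 8)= [0, 4, 8, 11, 3, 5, 6, 7, 1, 12, 10, 9, 2]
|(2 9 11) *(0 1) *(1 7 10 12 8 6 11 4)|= 11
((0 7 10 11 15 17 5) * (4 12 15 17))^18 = (17)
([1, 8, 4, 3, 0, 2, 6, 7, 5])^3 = [5, 2, 1, 3, 8, 0, 6, 7, 4]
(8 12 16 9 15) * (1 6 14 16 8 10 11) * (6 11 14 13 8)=(1 11)(6 13 8 12)(9 15 10 14 16)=[0, 11, 2, 3, 4, 5, 13, 7, 12, 15, 14, 1, 6, 8, 16, 10, 9]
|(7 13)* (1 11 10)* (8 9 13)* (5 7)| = 15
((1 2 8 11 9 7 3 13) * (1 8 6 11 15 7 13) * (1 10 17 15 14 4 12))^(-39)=(1 2 6 11 9 13 8 14 4 12)(3 10 17 15 7)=((1 2 6 11 9 13 8 14 4 12)(3 10 17 15 7))^(-39)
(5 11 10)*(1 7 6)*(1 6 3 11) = (1 7 3 11 10 5) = [0, 7, 2, 11, 4, 1, 6, 3, 8, 9, 5, 10]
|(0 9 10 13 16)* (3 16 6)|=|(0 9 10 13 6 3 16)|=7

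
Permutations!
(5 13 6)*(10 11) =(5 13 6)(10 11) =[0, 1, 2, 3, 4, 13, 5, 7, 8, 9, 11, 10, 12, 6]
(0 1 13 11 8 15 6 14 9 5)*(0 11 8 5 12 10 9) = (0 1 13 8 15 6 14)(5 11)(9 12 10) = [1, 13, 2, 3, 4, 11, 14, 7, 15, 12, 9, 5, 10, 8, 0, 6]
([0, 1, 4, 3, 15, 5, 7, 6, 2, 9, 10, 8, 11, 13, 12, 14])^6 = [0, 1, 8, 3, 2, 5, 6, 7, 11, 9, 10, 12, 14, 13, 15, 4]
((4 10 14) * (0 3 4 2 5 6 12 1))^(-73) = ((0 3 4 10 14 2 5 6 12 1))^(-73) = (0 6 14 3 12 2 4 1 5 10)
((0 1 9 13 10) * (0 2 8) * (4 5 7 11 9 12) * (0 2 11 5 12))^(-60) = ((0 1)(2 8)(4 12)(5 7)(9 13 10 11))^(-60) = (13)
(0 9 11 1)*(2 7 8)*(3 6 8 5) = [9, 0, 7, 6, 4, 3, 8, 5, 2, 11, 10, 1] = (0 9 11 1)(2 7 5 3 6 8)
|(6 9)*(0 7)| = 2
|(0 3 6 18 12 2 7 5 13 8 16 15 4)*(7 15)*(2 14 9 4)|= 40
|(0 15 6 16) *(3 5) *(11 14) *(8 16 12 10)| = |(0 15 6 12 10 8 16)(3 5)(11 14)| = 14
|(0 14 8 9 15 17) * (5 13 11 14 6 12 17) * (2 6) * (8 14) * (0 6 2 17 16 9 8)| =10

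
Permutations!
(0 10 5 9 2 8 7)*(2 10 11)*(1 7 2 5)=(0 11 5 9 10 1 7)(2 8)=[11, 7, 8, 3, 4, 9, 6, 0, 2, 10, 1, 5]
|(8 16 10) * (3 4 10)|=|(3 4 10 8 16)|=5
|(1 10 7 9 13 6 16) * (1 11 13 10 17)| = |(1 17)(6 16 11 13)(7 9 10)| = 12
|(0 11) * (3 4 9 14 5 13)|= |(0 11)(3 4 9 14 5 13)|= 6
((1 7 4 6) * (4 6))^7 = ((1 7 6))^7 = (1 7 6)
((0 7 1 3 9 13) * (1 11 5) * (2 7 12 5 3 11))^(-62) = (0 5 11 9)(1 3 13 12)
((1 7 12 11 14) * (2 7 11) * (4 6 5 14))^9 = ((1 11 4 6 5 14)(2 7 12))^9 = (1 6)(4 14)(5 11)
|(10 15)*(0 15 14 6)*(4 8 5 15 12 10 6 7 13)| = |(0 12 10 14 7 13 4 8 5 15 6)| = 11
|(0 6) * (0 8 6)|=2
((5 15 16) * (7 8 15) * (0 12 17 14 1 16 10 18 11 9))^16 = (0 17 1 5 8 10 11)(7 15 18 9 12 14 16)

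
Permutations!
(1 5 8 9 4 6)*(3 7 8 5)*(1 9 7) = (1 3)(4 6 9)(7 8) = [0, 3, 2, 1, 6, 5, 9, 8, 7, 4]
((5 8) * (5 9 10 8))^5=(8 10 9)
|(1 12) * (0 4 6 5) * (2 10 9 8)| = 4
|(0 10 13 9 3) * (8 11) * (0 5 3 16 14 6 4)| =8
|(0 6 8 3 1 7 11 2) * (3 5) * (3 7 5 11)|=|(0 6 8 11 2)(1 5 7 3)|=20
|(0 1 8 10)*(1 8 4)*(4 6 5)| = 12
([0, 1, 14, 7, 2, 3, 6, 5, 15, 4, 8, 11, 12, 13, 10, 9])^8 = [0, 1, 14, 5, 2, 7, 6, 3, 15, 4, 8, 11, 12, 13, 10, 9]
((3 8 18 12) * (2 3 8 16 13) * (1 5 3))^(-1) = ((1 5 3 16 13 2)(8 18 12))^(-1) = (1 2 13 16 3 5)(8 12 18)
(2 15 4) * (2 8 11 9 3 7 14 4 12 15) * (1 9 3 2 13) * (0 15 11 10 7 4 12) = (0 15)(1 9 2 13)(3 4 8 10 7 14 12 11) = [15, 9, 13, 4, 8, 5, 6, 14, 10, 2, 7, 3, 11, 1, 12, 0]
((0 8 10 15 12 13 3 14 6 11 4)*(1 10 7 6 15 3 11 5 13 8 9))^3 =(0 10 15 7 13)(1 14 8 5 4)(3 12 6 11 9)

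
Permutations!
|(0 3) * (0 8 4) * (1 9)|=|(0 3 8 4)(1 9)|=4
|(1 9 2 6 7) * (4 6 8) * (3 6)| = |(1 9 2 8 4 3 6 7)| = 8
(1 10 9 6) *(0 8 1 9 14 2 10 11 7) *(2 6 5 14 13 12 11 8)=(0 2 10 13 12 11 7)(1 8)(5 14 6 9)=[2, 8, 10, 3, 4, 14, 9, 0, 1, 5, 13, 7, 11, 12, 6]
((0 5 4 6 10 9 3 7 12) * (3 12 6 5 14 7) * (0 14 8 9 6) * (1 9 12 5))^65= (14)(1 9 5 4)(6 10)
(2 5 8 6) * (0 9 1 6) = [9, 6, 5, 3, 4, 8, 2, 7, 0, 1] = (0 9 1 6 2 5 8)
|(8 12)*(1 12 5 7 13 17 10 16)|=9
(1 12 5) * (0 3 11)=[3, 12, 2, 11, 4, 1, 6, 7, 8, 9, 10, 0, 5]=(0 3 11)(1 12 5)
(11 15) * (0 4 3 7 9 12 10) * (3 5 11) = [4, 1, 2, 7, 5, 11, 6, 9, 8, 12, 0, 15, 10, 13, 14, 3] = (0 4 5 11 15 3 7 9 12 10)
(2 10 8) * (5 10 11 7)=(2 11 7 5 10 8)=[0, 1, 11, 3, 4, 10, 6, 5, 2, 9, 8, 7]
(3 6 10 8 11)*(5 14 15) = [0, 1, 2, 6, 4, 14, 10, 7, 11, 9, 8, 3, 12, 13, 15, 5] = (3 6 10 8 11)(5 14 15)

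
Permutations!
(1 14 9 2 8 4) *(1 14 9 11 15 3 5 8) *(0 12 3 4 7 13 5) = (0 12 3)(1 9 2)(4 14 11 15)(5 8 7 13) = [12, 9, 1, 0, 14, 8, 6, 13, 7, 2, 10, 15, 3, 5, 11, 4]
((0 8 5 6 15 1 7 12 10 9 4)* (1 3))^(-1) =((0 8 5 6 15 3 1 7 12 10 9 4))^(-1) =(0 4 9 10 12 7 1 3 15 6 5 8)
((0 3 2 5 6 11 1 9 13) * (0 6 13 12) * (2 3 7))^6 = ((0 7 2 5 13 6 11 1 9 12))^6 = (0 11 2 9 13)(1 5 12 6 7)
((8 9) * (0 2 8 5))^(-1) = (0 5 9 8 2)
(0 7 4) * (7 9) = (0 9 7 4) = [9, 1, 2, 3, 0, 5, 6, 4, 8, 7]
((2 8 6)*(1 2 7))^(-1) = (1 7 6 8 2)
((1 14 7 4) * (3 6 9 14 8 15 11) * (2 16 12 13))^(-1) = ((1 8 15 11 3 6 9 14 7 4)(2 16 12 13))^(-1) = (1 4 7 14 9 6 3 11 15 8)(2 13 12 16)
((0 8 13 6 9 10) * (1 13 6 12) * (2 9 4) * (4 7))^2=((0 8 6 7 4 2 9 10)(1 13 12))^2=(0 6 4 9)(1 12 13)(2 10 8 7)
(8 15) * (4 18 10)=(4 18 10)(8 15)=[0, 1, 2, 3, 18, 5, 6, 7, 15, 9, 4, 11, 12, 13, 14, 8, 16, 17, 10]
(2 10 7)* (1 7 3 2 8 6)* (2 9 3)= (1 7 8 6)(2 10)(3 9)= [0, 7, 10, 9, 4, 5, 1, 8, 6, 3, 2]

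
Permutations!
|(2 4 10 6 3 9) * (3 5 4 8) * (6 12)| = |(2 8 3 9)(4 10 12 6 5)| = 20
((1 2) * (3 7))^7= ((1 2)(3 7))^7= (1 2)(3 7)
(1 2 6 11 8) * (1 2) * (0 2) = [2, 1, 6, 3, 4, 5, 11, 7, 0, 9, 10, 8] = (0 2 6 11 8)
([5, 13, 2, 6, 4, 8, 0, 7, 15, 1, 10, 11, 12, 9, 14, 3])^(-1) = [6, 9, 2, 15, 4, 0, 3, 7, 5, 13, 10, 11, 12, 1, 14, 8]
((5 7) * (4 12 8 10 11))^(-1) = ((4 12 8 10 11)(5 7))^(-1) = (4 11 10 8 12)(5 7)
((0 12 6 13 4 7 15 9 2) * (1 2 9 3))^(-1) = ((0 12 6 13 4 7 15 3 1 2))^(-1) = (0 2 1 3 15 7 4 13 6 12)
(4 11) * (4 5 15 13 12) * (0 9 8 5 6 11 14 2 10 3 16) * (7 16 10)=(0 9 8 5 15 13 12 4 14 2 7 16)(3 10)(6 11)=[9, 1, 7, 10, 14, 15, 11, 16, 5, 8, 3, 6, 4, 12, 2, 13, 0]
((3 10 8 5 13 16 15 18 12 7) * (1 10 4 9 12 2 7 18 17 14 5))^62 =((1 10 8)(2 7 3 4 9 12 18)(5 13 16 15 17 14))^62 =(1 8 10)(2 18 12 9 4 3 7)(5 16 17)(13 15 14)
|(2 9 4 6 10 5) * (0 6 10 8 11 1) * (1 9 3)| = |(0 6 8 11 9 4 10 5 2 3 1)| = 11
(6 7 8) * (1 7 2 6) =(1 7 8)(2 6) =[0, 7, 6, 3, 4, 5, 2, 8, 1]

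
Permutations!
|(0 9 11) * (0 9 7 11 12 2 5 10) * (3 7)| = 9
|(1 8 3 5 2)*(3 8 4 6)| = 6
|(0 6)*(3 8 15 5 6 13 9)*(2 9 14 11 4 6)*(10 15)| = 42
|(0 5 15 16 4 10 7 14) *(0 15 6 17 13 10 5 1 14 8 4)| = |(0 1 14 15 16)(4 5 6 17 13 10 7 8)| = 40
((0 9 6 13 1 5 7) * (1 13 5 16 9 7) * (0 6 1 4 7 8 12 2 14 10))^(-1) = ((0 8 12 2 14 10)(1 16 9)(4 7 6 5))^(-1) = (0 10 14 2 12 8)(1 9 16)(4 5 6 7)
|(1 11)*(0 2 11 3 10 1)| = 3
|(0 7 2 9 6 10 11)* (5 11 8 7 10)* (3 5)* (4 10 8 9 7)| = 18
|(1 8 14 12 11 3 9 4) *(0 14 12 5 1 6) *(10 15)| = 22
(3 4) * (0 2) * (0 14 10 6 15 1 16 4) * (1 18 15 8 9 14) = (0 2 1 16 4 3)(6 8 9 14 10)(15 18) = [2, 16, 1, 0, 3, 5, 8, 7, 9, 14, 6, 11, 12, 13, 10, 18, 4, 17, 15]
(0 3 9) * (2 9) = (0 3 2 9) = [3, 1, 9, 2, 4, 5, 6, 7, 8, 0]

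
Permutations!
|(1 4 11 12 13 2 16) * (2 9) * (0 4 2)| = |(0 4 11 12 13 9)(1 2 16)| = 6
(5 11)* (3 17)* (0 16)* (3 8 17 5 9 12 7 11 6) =(0 16)(3 5 6)(7 11 9 12)(8 17) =[16, 1, 2, 5, 4, 6, 3, 11, 17, 12, 10, 9, 7, 13, 14, 15, 0, 8]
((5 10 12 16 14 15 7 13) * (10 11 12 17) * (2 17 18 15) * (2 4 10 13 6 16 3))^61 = ((2 17 13 5 11 12 3)(4 10 18 15 7 6 16 14))^61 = (2 12 5 17 3 11 13)(4 6 18 14 7 10 16 15)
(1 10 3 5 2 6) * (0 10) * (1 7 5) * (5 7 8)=(0 10 3 1)(2 6 8 5)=[10, 0, 6, 1, 4, 2, 8, 7, 5, 9, 3]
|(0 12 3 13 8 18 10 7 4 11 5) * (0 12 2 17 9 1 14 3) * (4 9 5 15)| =45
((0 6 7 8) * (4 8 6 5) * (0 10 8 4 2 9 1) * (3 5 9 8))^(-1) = ((0 9 1)(2 8 10 3 5)(6 7))^(-1) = (0 1 9)(2 5 3 10 8)(6 7)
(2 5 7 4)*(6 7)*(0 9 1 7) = (0 9 1 7 4 2 5 6) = [9, 7, 5, 3, 2, 6, 0, 4, 8, 1]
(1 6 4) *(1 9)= (1 6 4 9)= [0, 6, 2, 3, 9, 5, 4, 7, 8, 1]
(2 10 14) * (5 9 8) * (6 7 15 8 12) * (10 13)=[0, 1, 13, 3, 4, 9, 7, 15, 5, 12, 14, 11, 6, 10, 2, 8]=(2 13 10 14)(5 9 12 6 7 15 8)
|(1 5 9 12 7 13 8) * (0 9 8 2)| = |(0 9 12 7 13 2)(1 5 8)| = 6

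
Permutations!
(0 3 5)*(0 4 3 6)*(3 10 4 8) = (0 6)(3 5 8)(4 10) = [6, 1, 2, 5, 10, 8, 0, 7, 3, 9, 4]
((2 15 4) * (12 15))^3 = (2 4 15 12)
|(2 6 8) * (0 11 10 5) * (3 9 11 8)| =9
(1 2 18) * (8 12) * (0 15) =(0 15)(1 2 18)(8 12) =[15, 2, 18, 3, 4, 5, 6, 7, 12, 9, 10, 11, 8, 13, 14, 0, 16, 17, 1]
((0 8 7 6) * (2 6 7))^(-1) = (0 6 2 8)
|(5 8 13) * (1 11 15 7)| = 12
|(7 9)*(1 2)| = |(1 2)(7 9)| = 2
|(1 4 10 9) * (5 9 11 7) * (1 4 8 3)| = 6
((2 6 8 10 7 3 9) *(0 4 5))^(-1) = (0 5 4)(2 9 3 7 10 8 6)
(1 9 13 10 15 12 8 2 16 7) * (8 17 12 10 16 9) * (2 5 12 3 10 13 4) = [0, 8, 9, 10, 2, 12, 6, 1, 5, 4, 15, 11, 17, 16, 14, 13, 7, 3] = (1 8 5 12 17 3 10 15 13 16 7)(2 9 4)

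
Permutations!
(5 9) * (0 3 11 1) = [3, 0, 2, 11, 4, 9, 6, 7, 8, 5, 10, 1] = (0 3 11 1)(5 9)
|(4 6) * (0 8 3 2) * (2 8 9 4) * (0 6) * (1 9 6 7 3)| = |(0 6 2 7 3 8 1 9 4)| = 9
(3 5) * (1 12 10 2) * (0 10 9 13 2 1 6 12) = [10, 0, 6, 5, 4, 3, 12, 7, 8, 13, 1, 11, 9, 2] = (0 10 1)(2 6 12 9 13)(3 5)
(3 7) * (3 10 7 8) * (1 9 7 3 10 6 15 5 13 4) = [0, 9, 2, 8, 1, 13, 15, 6, 10, 7, 3, 11, 12, 4, 14, 5] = (1 9 7 6 15 5 13 4)(3 8 10)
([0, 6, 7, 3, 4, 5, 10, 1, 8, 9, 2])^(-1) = [0, 7, 10, 3, 4, 5, 1, 2, 8, 9, 6]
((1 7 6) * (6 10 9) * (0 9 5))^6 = ((0 9 6 1 7 10 5))^6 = (0 5 10 7 1 6 9)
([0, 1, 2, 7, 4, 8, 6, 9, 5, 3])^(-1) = (3 9 7)(5 8)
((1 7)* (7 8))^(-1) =(1 7 8)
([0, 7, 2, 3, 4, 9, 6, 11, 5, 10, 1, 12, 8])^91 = (1 12 9 7 8 10 11 5)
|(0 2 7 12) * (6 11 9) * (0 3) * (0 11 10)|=|(0 2 7 12 3 11 9 6 10)|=9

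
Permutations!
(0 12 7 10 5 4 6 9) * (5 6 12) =[5, 1, 2, 3, 12, 4, 9, 10, 8, 0, 6, 11, 7] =(0 5 4 12 7 10 6 9)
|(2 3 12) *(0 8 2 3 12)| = 5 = |(0 8 2 12 3)|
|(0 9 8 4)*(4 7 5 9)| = 4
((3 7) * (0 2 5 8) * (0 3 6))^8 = ((0 2 5 8 3 7 6))^8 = (0 2 5 8 3 7 6)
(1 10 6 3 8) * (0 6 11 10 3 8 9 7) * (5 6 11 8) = (0 11 10 8 1 3 9 7)(5 6) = [11, 3, 2, 9, 4, 6, 5, 0, 1, 7, 8, 10]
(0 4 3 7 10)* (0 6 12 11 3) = (0 4)(3 7 10 6 12 11) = [4, 1, 2, 7, 0, 5, 12, 10, 8, 9, 6, 3, 11]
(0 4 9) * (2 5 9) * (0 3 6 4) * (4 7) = (2 5 9 3 6 7 4) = [0, 1, 5, 6, 2, 9, 7, 4, 8, 3]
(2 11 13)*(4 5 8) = [0, 1, 11, 3, 5, 8, 6, 7, 4, 9, 10, 13, 12, 2] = (2 11 13)(4 5 8)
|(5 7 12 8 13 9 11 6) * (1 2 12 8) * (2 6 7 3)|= 30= |(1 6 5 3 2 12)(7 8 13 9 11)|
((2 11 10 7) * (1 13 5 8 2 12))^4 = ((1 13 5 8 2 11 10 7 12))^4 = (1 2 12 8 7 5 10 13 11)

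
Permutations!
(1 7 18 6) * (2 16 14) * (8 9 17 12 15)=(1 7 18 6)(2 16 14)(8 9 17 12 15)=[0, 7, 16, 3, 4, 5, 1, 18, 9, 17, 10, 11, 15, 13, 2, 8, 14, 12, 6]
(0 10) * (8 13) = (0 10)(8 13) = [10, 1, 2, 3, 4, 5, 6, 7, 13, 9, 0, 11, 12, 8]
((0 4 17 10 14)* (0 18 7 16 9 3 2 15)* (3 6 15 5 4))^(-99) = ((0 3 2 5 4 17 10 14 18 7 16 9 6 15))^(-99) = (0 15 6 9 16 7 18 14 10 17 4 5 2 3)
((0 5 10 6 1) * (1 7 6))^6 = (0 10)(1 5)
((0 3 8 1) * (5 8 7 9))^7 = ((0 3 7 9 5 8 1))^7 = (9)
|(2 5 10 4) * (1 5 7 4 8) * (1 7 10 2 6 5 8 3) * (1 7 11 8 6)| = 8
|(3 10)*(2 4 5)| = 6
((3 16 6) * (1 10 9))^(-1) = ((1 10 9)(3 16 6))^(-1) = (1 9 10)(3 6 16)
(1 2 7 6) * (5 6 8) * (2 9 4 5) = (1 9 4 5 6)(2 7 8) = [0, 9, 7, 3, 5, 6, 1, 8, 2, 4]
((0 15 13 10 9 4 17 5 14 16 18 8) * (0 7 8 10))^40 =((0 15 13)(4 17 5 14 16 18 10 9)(7 8))^40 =(18)(0 15 13)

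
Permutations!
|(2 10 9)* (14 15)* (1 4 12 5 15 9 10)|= 8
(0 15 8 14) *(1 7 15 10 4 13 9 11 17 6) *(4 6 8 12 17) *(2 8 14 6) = [10, 7, 8, 3, 13, 5, 1, 15, 6, 11, 2, 4, 17, 9, 0, 12, 16, 14] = (0 10 2 8 6 1 7 15 12 17 14)(4 13 9 11)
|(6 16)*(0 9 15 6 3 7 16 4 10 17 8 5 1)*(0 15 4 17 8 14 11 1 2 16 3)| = 24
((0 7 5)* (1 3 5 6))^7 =((0 7 6 1 3 5))^7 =(0 7 6 1 3 5)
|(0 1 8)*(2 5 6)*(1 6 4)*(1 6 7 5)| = 8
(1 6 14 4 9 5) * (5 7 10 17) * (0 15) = (0 15)(1 6 14 4 9 7 10 17 5) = [15, 6, 2, 3, 9, 1, 14, 10, 8, 7, 17, 11, 12, 13, 4, 0, 16, 5]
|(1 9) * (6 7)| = 2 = |(1 9)(6 7)|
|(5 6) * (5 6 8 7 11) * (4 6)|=4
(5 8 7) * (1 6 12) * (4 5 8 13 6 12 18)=[0, 12, 2, 3, 5, 13, 18, 8, 7, 9, 10, 11, 1, 6, 14, 15, 16, 17, 4]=(1 12)(4 5 13 6 18)(7 8)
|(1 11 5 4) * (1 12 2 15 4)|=|(1 11 5)(2 15 4 12)|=12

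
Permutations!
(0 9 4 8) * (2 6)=(0 9 4 8)(2 6)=[9, 1, 6, 3, 8, 5, 2, 7, 0, 4]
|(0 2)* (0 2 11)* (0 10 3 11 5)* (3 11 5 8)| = 4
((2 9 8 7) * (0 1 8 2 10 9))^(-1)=(0 2 9 10 7 8 1)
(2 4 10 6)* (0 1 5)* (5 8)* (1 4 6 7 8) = (0 4 10 7 8 5)(2 6) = [4, 1, 6, 3, 10, 0, 2, 8, 5, 9, 7]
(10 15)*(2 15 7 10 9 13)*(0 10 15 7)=(0 10)(2 7 15 9 13)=[10, 1, 7, 3, 4, 5, 6, 15, 8, 13, 0, 11, 12, 2, 14, 9]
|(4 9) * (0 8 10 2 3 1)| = |(0 8 10 2 3 1)(4 9)| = 6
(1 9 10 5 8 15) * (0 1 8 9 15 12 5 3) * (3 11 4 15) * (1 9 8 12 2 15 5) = [9, 3, 15, 0, 5, 8, 6, 7, 2, 10, 11, 4, 1, 13, 14, 12] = (0 9 10 11 4 5 8 2 15 12 1 3)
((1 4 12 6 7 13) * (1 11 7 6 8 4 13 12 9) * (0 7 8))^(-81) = (1 8)(4 13)(9 11)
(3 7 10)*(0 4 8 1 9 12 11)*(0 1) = (0 4 8)(1 9 12 11)(3 7 10) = [4, 9, 2, 7, 8, 5, 6, 10, 0, 12, 3, 1, 11]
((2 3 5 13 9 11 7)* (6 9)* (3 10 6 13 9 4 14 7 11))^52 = (2 14 6)(3 5 9)(4 10 7)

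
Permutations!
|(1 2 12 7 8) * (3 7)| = 6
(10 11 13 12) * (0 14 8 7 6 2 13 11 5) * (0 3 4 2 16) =(0 14 8 7 6 16)(2 13 12 10 5 3 4) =[14, 1, 13, 4, 2, 3, 16, 6, 7, 9, 5, 11, 10, 12, 8, 15, 0]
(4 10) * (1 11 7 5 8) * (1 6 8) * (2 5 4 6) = [0, 11, 5, 3, 10, 1, 8, 4, 2, 9, 6, 7] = (1 11 7 4 10 6 8 2 5)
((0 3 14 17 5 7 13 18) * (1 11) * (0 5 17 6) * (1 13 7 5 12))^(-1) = (0 6 14 3)(1 12 18 13 11)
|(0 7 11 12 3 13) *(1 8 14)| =|(0 7 11 12 3 13)(1 8 14)| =6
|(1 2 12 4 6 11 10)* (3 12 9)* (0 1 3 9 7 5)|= 30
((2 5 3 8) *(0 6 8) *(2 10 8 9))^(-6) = (10)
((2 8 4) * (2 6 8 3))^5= (2 3)(4 8 6)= ((2 3)(4 6 8))^5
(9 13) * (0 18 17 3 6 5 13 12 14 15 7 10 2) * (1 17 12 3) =[18, 17, 0, 6, 4, 13, 5, 10, 8, 3, 2, 11, 14, 9, 15, 7, 16, 1, 12] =(0 18 12 14 15 7 10 2)(1 17)(3 6 5 13 9)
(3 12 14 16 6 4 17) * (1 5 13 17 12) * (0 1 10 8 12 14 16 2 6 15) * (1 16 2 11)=[16, 5, 6, 10, 14, 13, 4, 7, 12, 9, 8, 1, 2, 17, 11, 0, 15, 3]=(0 16 15)(1 5 13 17 3 10 8 12 2 6 4 14 11)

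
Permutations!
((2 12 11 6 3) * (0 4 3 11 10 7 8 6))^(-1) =(0 11 6 8 7 10 12 2 3 4)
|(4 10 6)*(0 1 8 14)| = 12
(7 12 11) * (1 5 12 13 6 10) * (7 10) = (1 5 12 11 10)(6 7 13) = [0, 5, 2, 3, 4, 12, 7, 13, 8, 9, 1, 10, 11, 6]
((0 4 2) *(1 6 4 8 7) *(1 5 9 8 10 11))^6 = (0 2 4 6 1 11 10)(5 8)(7 9)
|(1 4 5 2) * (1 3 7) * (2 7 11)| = 12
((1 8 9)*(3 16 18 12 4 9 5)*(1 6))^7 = (1 4 16 8 9 18 5 6 12 3)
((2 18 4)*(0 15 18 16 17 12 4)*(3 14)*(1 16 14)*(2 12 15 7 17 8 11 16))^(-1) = (0 18 15 17 7)(1 3 14 2)(4 12)(8 16 11)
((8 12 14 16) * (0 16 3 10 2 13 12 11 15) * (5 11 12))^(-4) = ((0 16 8 12 14 3 10 2 13 5 11 15))^(-4) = (0 13 14)(2 12 15)(3 16 5)(8 11 10)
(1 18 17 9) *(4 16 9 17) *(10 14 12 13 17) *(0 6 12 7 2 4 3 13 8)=[6, 18, 4, 13, 16, 5, 12, 2, 0, 1, 14, 11, 8, 17, 7, 15, 9, 10, 3]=(0 6 12 8)(1 18 3 13 17 10 14 7 2 4 16 9)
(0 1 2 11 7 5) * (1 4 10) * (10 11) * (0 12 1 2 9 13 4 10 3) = [10, 9, 3, 0, 11, 12, 6, 5, 8, 13, 2, 7, 1, 4] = (0 10 2 3)(1 9 13 4 11 7 5 12)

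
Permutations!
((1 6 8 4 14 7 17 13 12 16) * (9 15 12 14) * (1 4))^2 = ((1 6 8)(4 9 15 12 16)(7 17 13 14))^2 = (1 8 6)(4 15 16 9 12)(7 13)(14 17)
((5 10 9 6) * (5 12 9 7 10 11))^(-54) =((5 11)(6 12 9)(7 10))^(-54) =(12)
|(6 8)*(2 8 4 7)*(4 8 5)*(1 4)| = 10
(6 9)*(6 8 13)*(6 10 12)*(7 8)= (6 9 7 8 13 10 12)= [0, 1, 2, 3, 4, 5, 9, 8, 13, 7, 12, 11, 6, 10]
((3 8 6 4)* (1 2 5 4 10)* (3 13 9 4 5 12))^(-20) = ((1 2 12 3 8 6 10)(4 13 9))^(-20) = (1 2 12 3 8 6 10)(4 13 9)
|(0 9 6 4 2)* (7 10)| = 10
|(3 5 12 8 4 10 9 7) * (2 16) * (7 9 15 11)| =18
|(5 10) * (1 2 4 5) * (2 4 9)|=4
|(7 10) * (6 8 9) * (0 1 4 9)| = 6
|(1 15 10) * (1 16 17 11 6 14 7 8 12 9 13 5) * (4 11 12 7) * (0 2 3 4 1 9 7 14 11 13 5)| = 90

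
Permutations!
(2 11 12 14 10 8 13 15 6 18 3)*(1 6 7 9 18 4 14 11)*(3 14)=(1 6 4 3 2)(7 9 18 14 10 8 13 15)(11 12)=[0, 6, 1, 2, 3, 5, 4, 9, 13, 18, 8, 12, 11, 15, 10, 7, 16, 17, 14]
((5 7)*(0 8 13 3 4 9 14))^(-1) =((0 8 13 3 4 9 14)(5 7))^(-1) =(0 14 9 4 3 13 8)(5 7)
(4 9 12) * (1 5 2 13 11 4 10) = (1 5 2 13 11 4 9 12 10) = [0, 5, 13, 3, 9, 2, 6, 7, 8, 12, 1, 4, 10, 11]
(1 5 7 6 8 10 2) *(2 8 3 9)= (1 5 7 6 3 9 2)(8 10)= [0, 5, 1, 9, 4, 7, 3, 6, 10, 2, 8]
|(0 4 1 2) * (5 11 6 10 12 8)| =12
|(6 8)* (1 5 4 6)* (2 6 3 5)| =12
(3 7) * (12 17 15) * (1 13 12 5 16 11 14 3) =(1 13 12 17 15 5 16 11 14 3 7) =[0, 13, 2, 7, 4, 16, 6, 1, 8, 9, 10, 14, 17, 12, 3, 5, 11, 15]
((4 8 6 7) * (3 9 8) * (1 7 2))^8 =((1 7 4 3 9 8 6 2))^8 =(9)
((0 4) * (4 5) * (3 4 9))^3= ((0 5 9 3 4))^3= (0 3 5 4 9)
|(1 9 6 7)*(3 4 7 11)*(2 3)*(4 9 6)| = 8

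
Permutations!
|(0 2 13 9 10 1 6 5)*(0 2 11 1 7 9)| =|(0 11 1 6 5 2 13)(7 9 10)| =21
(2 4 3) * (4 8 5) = (2 8 5 4 3) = [0, 1, 8, 2, 3, 4, 6, 7, 5]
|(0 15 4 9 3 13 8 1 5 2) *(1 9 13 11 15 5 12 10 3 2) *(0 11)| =42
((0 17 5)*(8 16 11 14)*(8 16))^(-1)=(0 5 17)(11 16 14)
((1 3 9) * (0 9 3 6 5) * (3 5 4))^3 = (0 6 5 1 3 9 4)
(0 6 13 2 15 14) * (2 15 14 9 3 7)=[6, 1, 14, 7, 4, 5, 13, 2, 8, 3, 10, 11, 12, 15, 0, 9]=(0 6 13 15 9 3 7 2 14)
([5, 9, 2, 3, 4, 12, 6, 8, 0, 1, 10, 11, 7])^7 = (0 12 8 5 7)(1 9)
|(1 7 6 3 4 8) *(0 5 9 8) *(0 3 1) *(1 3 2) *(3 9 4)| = |(0 5 4 2 1 7 6 9 8)| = 9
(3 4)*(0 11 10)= (0 11 10)(3 4)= [11, 1, 2, 4, 3, 5, 6, 7, 8, 9, 0, 10]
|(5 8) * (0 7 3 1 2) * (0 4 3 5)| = 4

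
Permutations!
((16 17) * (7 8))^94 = ((7 8)(16 17))^94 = (17)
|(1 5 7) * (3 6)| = |(1 5 7)(3 6)| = 6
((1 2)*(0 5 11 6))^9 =((0 5 11 6)(1 2))^9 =(0 5 11 6)(1 2)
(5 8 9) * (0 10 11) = (0 10 11)(5 8 9) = [10, 1, 2, 3, 4, 8, 6, 7, 9, 5, 11, 0]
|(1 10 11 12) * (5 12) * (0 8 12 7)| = |(0 8 12 1 10 11 5 7)| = 8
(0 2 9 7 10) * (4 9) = (0 2 4 9 7 10) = [2, 1, 4, 3, 9, 5, 6, 10, 8, 7, 0]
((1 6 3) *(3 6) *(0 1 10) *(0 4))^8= (0 10 1 4 3)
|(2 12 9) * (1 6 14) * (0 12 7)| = |(0 12 9 2 7)(1 6 14)| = 15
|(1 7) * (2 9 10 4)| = 4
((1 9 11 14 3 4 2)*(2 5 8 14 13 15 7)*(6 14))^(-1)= (1 2 7 15 13 11 9)(3 14 6 8 5 4)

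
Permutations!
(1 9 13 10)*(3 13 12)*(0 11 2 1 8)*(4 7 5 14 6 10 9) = [11, 4, 1, 13, 7, 14, 10, 5, 0, 12, 8, 2, 3, 9, 6] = (0 11 2 1 4 7 5 14 6 10 8)(3 13 9 12)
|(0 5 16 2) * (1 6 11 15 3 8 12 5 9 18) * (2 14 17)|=|(0 9 18 1 6 11 15 3 8 12 5 16 14 17 2)|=15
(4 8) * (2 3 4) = (2 3 4 8) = [0, 1, 3, 4, 8, 5, 6, 7, 2]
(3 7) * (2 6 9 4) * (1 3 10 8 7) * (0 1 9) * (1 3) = (0 3 9 4 2 6)(7 10 8) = [3, 1, 6, 9, 2, 5, 0, 10, 7, 4, 8]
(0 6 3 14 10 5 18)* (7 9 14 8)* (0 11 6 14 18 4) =(0 14 10 5 4)(3 8 7 9 18 11 6) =[14, 1, 2, 8, 0, 4, 3, 9, 7, 18, 5, 6, 12, 13, 10, 15, 16, 17, 11]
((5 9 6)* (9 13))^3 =(5 6 9 13)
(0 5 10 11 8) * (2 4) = [5, 1, 4, 3, 2, 10, 6, 7, 0, 9, 11, 8] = (0 5 10 11 8)(2 4)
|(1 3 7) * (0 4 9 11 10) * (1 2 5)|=|(0 4 9 11 10)(1 3 7 2 5)|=5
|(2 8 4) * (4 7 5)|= 5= |(2 8 7 5 4)|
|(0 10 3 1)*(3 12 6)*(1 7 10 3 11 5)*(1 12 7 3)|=4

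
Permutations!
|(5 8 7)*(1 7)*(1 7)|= 3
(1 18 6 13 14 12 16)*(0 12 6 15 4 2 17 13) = (0 12 16 1 18 15 4 2 17 13 14 6) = [12, 18, 17, 3, 2, 5, 0, 7, 8, 9, 10, 11, 16, 14, 6, 4, 1, 13, 15]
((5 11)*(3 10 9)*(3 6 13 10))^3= ((5 11)(6 13 10 9))^3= (5 11)(6 9 10 13)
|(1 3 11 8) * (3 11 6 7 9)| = |(1 11 8)(3 6 7 9)| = 12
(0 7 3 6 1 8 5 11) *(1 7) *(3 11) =(0 1 8 5 3 6 7 11) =[1, 8, 2, 6, 4, 3, 7, 11, 5, 9, 10, 0]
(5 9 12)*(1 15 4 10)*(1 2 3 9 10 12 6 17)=(1 15 4 12 5 10 2 3 9 6 17)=[0, 15, 3, 9, 12, 10, 17, 7, 8, 6, 2, 11, 5, 13, 14, 4, 16, 1]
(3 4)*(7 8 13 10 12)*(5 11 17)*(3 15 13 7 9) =(3 4 15 13 10 12 9)(5 11 17)(7 8) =[0, 1, 2, 4, 15, 11, 6, 8, 7, 3, 12, 17, 9, 10, 14, 13, 16, 5]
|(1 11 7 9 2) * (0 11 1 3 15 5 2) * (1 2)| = |(0 11 7 9)(1 2 3 15 5)| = 20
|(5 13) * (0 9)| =2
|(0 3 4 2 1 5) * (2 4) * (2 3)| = 4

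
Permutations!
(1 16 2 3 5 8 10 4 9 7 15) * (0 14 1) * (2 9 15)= (0 14 1 16 9 7 2 3 5 8 10 4 15)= [14, 16, 3, 5, 15, 8, 6, 2, 10, 7, 4, 11, 12, 13, 1, 0, 9]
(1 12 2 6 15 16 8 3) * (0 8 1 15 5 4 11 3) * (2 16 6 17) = (0 8)(1 12 16)(2 17)(3 15 6 5 4 11) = [8, 12, 17, 15, 11, 4, 5, 7, 0, 9, 10, 3, 16, 13, 14, 6, 1, 2]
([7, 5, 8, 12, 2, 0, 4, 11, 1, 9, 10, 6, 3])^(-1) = (0 5 1 8 2 4 6 11 7)(3 12)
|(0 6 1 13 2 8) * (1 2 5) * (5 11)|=4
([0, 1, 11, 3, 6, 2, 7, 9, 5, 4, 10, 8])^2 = [0, 1, 8, 3, 7, 11, 9, 4, 2, 6, 10, 5]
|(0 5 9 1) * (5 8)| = |(0 8 5 9 1)| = 5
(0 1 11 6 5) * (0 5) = (0 1 11 6) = [1, 11, 2, 3, 4, 5, 0, 7, 8, 9, 10, 6]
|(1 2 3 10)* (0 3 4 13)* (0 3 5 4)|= 8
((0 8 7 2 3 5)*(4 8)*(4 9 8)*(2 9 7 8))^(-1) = (0 5 3 2 9 7)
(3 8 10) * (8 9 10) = (3 9 10) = [0, 1, 2, 9, 4, 5, 6, 7, 8, 10, 3]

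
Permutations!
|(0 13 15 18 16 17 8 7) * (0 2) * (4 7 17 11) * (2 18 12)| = 10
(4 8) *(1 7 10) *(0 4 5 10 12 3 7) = (0 4 8 5 10 1)(3 7 12) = [4, 0, 2, 7, 8, 10, 6, 12, 5, 9, 1, 11, 3]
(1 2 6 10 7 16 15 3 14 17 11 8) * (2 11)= [0, 11, 6, 14, 4, 5, 10, 16, 1, 9, 7, 8, 12, 13, 17, 3, 15, 2]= (1 11 8)(2 6 10 7 16 15 3 14 17)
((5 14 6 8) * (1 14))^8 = ((1 14 6 8 5))^8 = (1 8 14 5 6)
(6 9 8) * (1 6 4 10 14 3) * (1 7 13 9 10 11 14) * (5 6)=(1 5 6 10)(3 7 13 9 8 4 11 14)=[0, 5, 2, 7, 11, 6, 10, 13, 4, 8, 1, 14, 12, 9, 3]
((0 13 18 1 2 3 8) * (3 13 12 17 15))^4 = (18)(0 3 17)(8 15 12) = ((0 12 17 15 3 8)(1 2 13 18))^4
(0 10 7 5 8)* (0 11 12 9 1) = (0 10 7 5 8 11 12 9 1) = [10, 0, 2, 3, 4, 8, 6, 5, 11, 1, 7, 12, 9]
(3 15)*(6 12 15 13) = [0, 1, 2, 13, 4, 5, 12, 7, 8, 9, 10, 11, 15, 6, 14, 3] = (3 13 6 12 15)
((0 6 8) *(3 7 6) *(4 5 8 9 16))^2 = ((0 3 7 6 9 16 4 5 8))^2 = (0 7 9 4 8 3 6 16 5)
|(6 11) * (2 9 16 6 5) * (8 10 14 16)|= 9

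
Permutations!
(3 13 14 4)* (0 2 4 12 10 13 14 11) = [2, 1, 4, 14, 3, 5, 6, 7, 8, 9, 13, 0, 10, 11, 12] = (0 2 4 3 14 12 10 13 11)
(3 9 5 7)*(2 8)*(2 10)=[0, 1, 8, 9, 4, 7, 6, 3, 10, 5, 2]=(2 8 10)(3 9 5 7)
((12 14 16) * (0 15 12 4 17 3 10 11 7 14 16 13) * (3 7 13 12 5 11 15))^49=(4 17 7 14 12 16)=((0 3 10 15 5 11 13)(4 17 7 14 12 16))^49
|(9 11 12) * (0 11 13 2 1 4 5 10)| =10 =|(0 11 12 9 13 2 1 4 5 10)|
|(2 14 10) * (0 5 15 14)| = |(0 5 15 14 10 2)| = 6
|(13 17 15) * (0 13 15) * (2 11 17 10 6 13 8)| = |(0 8 2 11 17)(6 13 10)| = 15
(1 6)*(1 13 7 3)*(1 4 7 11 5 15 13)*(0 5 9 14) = (0 5 15 13 11 9 14)(1 6)(3 4 7) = [5, 6, 2, 4, 7, 15, 1, 3, 8, 14, 10, 9, 12, 11, 0, 13]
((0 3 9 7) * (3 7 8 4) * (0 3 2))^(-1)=((0 7 3 9 8 4 2))^(-1)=(0 2 4 8 9 3 7)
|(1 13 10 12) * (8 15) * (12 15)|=6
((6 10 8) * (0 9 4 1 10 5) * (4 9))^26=(0 6 10 4 5 8 1)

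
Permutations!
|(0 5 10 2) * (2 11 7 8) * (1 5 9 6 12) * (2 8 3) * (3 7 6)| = |(0 9 3 2)(1 5 10 11 6 12)| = 12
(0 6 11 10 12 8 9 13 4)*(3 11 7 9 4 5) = [6, 1, 2, 11, 0, 3, 7, 9, 4, 13, 12, 10, 8, 5] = (0 6 7 9 13 5 3 11 10 12 8 4)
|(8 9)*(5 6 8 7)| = |(5 6 8 9 7)| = 5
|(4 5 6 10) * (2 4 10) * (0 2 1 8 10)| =8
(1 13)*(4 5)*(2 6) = (1 13)(2 6)(4 5) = [0, 13, 6, 3, 5, 4, 2, 7, 8, 9, 10, 11, 12, 1]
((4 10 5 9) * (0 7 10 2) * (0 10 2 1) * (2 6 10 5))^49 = (0 2 1 10 4 6 9 7 5)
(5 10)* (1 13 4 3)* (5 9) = (1 13 4 3)(5 10 9) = [0, 13, 2, 1, 3, 10, 6, 7, 8, 5, 9, 11, 12, 4]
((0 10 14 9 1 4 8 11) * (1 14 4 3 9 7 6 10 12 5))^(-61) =(0 3 6 11 1 7 8 5 14 4 12 9 10)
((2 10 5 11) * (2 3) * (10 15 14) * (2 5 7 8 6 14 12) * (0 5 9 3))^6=(15)(6 14 10 7 8)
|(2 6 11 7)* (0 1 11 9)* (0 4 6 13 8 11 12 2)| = |(0 1 12 2 13 8 11 7)(4 6 9)| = 24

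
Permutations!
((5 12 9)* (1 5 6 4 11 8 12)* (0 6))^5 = (0 12 11 6 9 8 4)(1 5)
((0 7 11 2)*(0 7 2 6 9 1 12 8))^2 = (0 7 6 1 8 2 11 9 12)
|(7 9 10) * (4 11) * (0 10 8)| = 10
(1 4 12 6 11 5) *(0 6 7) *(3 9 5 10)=[6, 4, 2, 9, 12, 1, 11, 0, 8, 5, 3, 10, 7]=(0 6 11 10 3 9 5 1 4 12 7)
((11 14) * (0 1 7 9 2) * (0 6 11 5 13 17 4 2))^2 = (0 7)(1 9)(2 11 5 17)(4 6 14 13)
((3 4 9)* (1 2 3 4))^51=((1 2 3)(4 9))^51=(4 9)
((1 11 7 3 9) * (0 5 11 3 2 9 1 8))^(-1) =(0 8 9 2 7 11 5)(1 3)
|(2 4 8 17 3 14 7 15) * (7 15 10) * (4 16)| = |(2 16 4 8 17 3 14 15)(7 10)| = 8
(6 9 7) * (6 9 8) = (6 8)(7 9) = [0, 1, 2, 3, 4, 5, 8, 9, 6, 7]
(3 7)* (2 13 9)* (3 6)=(2 13 9)(3 7 6)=[0, 1, 13, 7, 4, 5, 3, 6, 8, 2, 10, 11, 12, 9]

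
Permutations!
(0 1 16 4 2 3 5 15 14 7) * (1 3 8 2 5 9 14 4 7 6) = (0 3 9 14 6 1 16 7)(2 8)(4 5 15) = [3, 16, 8, 9, 5, 15, 1, 0, 2, 14, 10, 11, 12, 13, 6, 4, 7]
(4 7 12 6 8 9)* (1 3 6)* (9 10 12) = (1 3 6 8 10 12)(4 7 9) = [0, 3, 2, 6, 7, 5, 8, 9, 10, 4, 12, 11, 1]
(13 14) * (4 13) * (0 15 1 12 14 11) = (0 15 1 12 14 4 13 11) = [15, 12, 2, 3, 13, 5, 6, 7, 8, 9, 10, 0, 14, 11, 4, 1]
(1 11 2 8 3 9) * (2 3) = (1 11 3 9)(2 8) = [0, 11, 8, 9, 4, 5, 6, 7, 2, 1, 10, 3]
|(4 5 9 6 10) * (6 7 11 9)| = 12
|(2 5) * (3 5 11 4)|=|(2 11 4 3 5)|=5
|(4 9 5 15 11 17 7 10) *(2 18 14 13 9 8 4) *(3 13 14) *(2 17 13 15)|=|(2 18 3 15 11 13 9 5)(4 8)(7 10 17)|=24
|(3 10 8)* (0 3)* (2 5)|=4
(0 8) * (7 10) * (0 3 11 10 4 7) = (0 8 3 11 10)(4 7) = [8, 1, 2, 11, 7, 5, 6, 4, 3, 9, 0, 10]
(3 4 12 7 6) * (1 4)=(1 4 12 7 6 3)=[0, 4, 2, 1, 12, 5, 3, 6, 8, 9, 10, 11, 7]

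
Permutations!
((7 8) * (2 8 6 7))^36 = (8)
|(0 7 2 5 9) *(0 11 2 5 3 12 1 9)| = 6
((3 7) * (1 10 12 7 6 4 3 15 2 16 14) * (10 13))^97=(1 16 15 12 13 14 2 7 10)(3 6 4)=((1 13 10 12 7 15 2 16 14)(3 6 4))^97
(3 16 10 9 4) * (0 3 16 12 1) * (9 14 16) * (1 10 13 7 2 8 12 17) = (0 3 17 1)(2 8 12 10 14 16 13 7)(4 9) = [3, 0, 8, 17, 9, 5, 6, 2, 12, 4, 14, 11, 10, 7, 16, 15, 13, 1]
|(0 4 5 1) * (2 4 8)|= 6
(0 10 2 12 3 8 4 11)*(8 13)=(0 10 2 12 3 13 8 4 11)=[10, 1, 12, 13, 11, 5, 6, 7, 4, 9, 2, 0, 3, 8]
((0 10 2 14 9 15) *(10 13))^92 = (0 13 10 2 14 9 15)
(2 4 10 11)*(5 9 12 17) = [0, 1, 4, 3, 10, 9, 6, 7, 8, 12, 11, 2, 17, 13, 14, 15, 16, 5] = (2 4 10 11)(5 9 12 17)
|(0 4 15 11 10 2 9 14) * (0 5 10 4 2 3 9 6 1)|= |(0 2 6 1)(3 9 14 5 10)(4 15 11)|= 60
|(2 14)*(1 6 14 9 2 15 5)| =|(1 6 14 15 5)(2 9)| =10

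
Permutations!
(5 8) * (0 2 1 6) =[2, 6, 1, 3, 4, 8, 0, 7, 5] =(0 2 1 6)(5 8)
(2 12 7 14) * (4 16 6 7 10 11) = (2 12 10 11 4 16 6 7 14) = [0, 1, 12, 3, 16, 5, 7, 14, 8, 9, 11, 4, 10, 13, 2, 15, 6]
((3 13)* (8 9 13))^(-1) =(3 13 9 8)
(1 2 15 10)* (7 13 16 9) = (1 2 15 10)(7 13 16 9) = [0, 2, 15, 3, 4, 5, 6, 13, 8, 7, 1, 11, 12, 16, 14, 10, 9]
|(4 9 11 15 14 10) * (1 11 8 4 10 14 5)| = 12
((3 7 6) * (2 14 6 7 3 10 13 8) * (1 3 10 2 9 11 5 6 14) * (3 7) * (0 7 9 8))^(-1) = (14)(0 13 10 3 7)(1 2 6 5 11 9)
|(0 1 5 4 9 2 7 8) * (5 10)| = |(0 1 10 5 4 9 2 7 8)| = 9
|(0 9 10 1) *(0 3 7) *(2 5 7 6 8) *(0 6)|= |(0 9 10 1 3)(2 5 7 6 8)|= 5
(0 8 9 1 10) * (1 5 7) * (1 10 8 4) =[4, 8, 2, 3, 1, 7, 6, 10, 9, 5, 0] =(0 4 1 8 9 5 7 10)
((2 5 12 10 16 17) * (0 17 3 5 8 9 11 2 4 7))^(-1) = ((0 17 4 7)(2 8 9 11)(3 5 12 10 16))^(-1) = (0 7 4 17)(2 11 9 8)(3 16 10 12 5)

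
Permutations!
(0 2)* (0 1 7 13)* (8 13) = (0 2 1 7 8 13) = [2, 7, 1, 3, 4, 5, 6, 8, 13, 9, 10, 11, 12, 0]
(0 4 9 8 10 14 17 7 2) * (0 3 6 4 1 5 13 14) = (0 1 5 13 14 17 7 2 3 6 4 9 8 10) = [1, 5, 3, 6, 9, 13, 4, 2, 10, 8, 0, 11, 12, 14, 17, 15, 16, 7]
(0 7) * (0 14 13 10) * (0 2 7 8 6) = (0 8 6)(2 7 14 13 10) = [8, 1, 7, 3, 4, 5, 0, 14, 6, 9, 2, 11, 12, 10, 13]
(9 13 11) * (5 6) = (5 6)(9 13 11) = [0, 1, 2, 3, 4, 6, 5, 7, 8, 13, 10, 9, 12, 11]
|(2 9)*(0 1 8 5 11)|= 10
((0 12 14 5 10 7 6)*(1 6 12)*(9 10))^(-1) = (0 6 1)(5 14 12 7 10 9)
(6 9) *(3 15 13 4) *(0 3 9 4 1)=[3, 0, 2, 15, 9, 5, 4, 7, 8, 6, 10, 11, 12, 1, 14, 13]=(0 3 15 13 1)(4 9 6)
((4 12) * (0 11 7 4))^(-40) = ((0 11 7 4 12))^(-40) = (12)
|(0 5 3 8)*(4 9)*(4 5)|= 6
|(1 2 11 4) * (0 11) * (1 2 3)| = 4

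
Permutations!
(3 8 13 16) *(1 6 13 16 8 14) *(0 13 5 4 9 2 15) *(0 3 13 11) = (0 11)(1 6 5 4 9 2 15 3 14)(8 16 13) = [11, 6, 15, 14, 9, 4, 5, 7, 16, 2, 10, 0, 12, 8, 1, 3, 13]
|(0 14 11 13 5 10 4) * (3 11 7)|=|(0 14 7 3 11 13 5 10 4)|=9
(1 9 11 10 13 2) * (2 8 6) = (1 9 11 10 13 8 6 2) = [0, 9, 1, 3, 4, 5, 2, 7, 6, 11, 13, 10, 12, 8]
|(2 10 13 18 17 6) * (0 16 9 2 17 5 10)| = |(0 16 9 2)(5 10 13 18)(6 17)| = 4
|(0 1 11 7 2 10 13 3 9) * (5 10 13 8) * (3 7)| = 15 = |(0 1 11 3 9)(2 13 7)(5 10 8)|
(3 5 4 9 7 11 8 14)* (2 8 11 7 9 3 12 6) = (2 8 14 12 6)(3 5 4) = [0, 1, 8, 5, 3, 4, 2, 7, 14, 9, 10, 11, 6, 13, 12]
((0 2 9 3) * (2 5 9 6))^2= (0 9)(3 5)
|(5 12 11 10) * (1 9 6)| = 12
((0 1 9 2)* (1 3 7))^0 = (9)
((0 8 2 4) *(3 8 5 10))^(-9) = ((0 5 10 3 8 2 4))^(-9) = (0 2 3 5 4 8 10)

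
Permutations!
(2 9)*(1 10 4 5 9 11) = (1 10 4 5 9 2 11) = [0, 10, 11, 3, 5, 9, 6, 7, 8, 2, 4, 1]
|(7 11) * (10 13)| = 2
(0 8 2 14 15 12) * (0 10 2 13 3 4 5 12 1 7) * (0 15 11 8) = (1 7 15)(2 14 11 8 13 3 4 5 12 10) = [0, 7, 14, 4, 5, 12, 6, 15, 13, 9, 2, 8, 10, 3, 11, 1]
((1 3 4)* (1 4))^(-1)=((4)(1 3))^(-1)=(4)(1 3)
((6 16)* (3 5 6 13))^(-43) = (3 6 13 5 16)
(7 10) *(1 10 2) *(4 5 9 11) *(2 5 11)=[0, 10, 1, 3, 11, 9, 6, 5, 8, 2, 7, 4]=(1 10 7 5 9 2)(4 11)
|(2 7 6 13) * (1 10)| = 4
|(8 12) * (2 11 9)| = |(2 11 9)(8 12)| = 6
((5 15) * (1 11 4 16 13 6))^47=(1 6 13 16 4 11)(5 15)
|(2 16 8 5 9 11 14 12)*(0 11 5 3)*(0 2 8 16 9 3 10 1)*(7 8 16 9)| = 13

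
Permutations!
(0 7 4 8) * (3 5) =(0 7 4 8)(3 5) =[7, 1, 2, 5, 8, 3, 6, 4, 0]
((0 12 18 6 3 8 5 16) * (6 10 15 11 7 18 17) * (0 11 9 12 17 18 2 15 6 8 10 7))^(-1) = ((0 17 8 5 16 11)(2 15 9 12 18 7)(3 10 6))^(-1) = (0 11 16 5 8 17)(2 7 18 12 9 15)(3 6 10)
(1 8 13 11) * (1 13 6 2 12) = (1 8 6 2 12)(11 13) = [0, 8, 12, 3, 4, 5, 2, 7, 6, 9, 10, 13, 1, 11]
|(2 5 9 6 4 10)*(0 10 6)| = 10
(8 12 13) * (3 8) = (3 8 12 13) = [0, 1, 2, 8, 4, 5, 6, 7, 12, 9, 10, 11, 13, 3]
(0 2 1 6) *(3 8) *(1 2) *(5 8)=(0 1 6)(3 5 8)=[1, 6, 2, 5, 4, 8, 0, 7, 3]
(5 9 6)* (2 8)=(2 8)(5 9 6)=[0, 1, 8, 3, 4, 9, 5, 7, 2, 6]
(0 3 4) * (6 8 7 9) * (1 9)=(0 3 4)(1 9 6 8 7)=[3, 9, 2, 4, 0, 5, 8, 1, 7, 6]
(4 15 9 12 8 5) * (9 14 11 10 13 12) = (4 15 14 11 10 13 12 8 5) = [0, 1, 2, 3, 15, 4, 6, 7, 5, 9, 13, 10, 8, 12, 11, 14]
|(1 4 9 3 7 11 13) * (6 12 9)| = 9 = |(1 4 6 12 9 3 7 11 13)|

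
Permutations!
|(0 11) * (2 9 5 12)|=4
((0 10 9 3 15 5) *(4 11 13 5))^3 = ((0 10 9 3 15 4 11 13 5))^3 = (0 3 11)(4 5 9)(10 15 13)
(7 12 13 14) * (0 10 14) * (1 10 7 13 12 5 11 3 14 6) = [7, 10, 2, 14, 4, 11, 1, 5, 8, 9, 6, 3, 12, 0, 13] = (0 7 5 11 3 14 13)(1 10 6)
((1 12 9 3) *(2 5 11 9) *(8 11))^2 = ((1 12 2 5 8 11 9 3))^2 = (1 2 8 9)(3 12 5 11)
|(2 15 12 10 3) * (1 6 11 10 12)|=|(1 6 11 10 3 2 15)|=7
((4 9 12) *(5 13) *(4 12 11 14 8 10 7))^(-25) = ((4 9 11 14 8 10 7)(5 13))^(-25) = (4 14 7 11 10 9 8)(5 13)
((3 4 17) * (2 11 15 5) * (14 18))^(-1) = ((2 11 15 5)(3 4 17)(14 18))^(-1) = (2 5 15 11)(3 17 4)(14 18)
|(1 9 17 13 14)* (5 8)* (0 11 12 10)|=|(0 11 12 10)(1 9 17 13 14)(5 8)|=20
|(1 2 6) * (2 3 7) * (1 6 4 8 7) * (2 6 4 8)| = 10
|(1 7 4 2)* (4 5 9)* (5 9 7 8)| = |(1 8 5 7 9 4 2)| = 7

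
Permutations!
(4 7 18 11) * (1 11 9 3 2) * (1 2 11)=(3 11 4 7 18 9)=[0, 1, 2, 11, 7, 5, 6, 18, 8, 3, 10, 4, 12, 13, 14, 15, 16, 17, 9]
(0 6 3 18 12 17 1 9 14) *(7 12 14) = (0 6 3 18 14)(1 9 7 12 17) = [6, 9, 2, 18, 4, 5, 3, 12, 8, 7, 10, 11, 17, 13, 0, 15, 16, 1, 14]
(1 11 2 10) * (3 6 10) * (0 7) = (0 7)(1 11 2 3 6 10) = [7, 11, 3, 6, 4, 5, 10, 0, 8, 9, 1, 2]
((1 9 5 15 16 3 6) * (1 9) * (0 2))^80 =((0 2)(3 6 9 5 15 16))^80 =(3 9 15)(5 16 6)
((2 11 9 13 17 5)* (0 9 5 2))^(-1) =(0 5 11 2 17 13 9)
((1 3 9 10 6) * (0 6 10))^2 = (10)(0 1 9 6 3)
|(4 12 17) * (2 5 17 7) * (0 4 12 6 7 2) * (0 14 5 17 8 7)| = 12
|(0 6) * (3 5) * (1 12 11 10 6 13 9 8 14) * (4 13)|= |(0 4 13 9 8 14 1 12 11 10 6)(3 5)|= 22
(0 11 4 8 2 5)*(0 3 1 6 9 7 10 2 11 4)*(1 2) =(0 4 8 11)(1 6 9 7 10)(2 5 3) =[4, 6, 5, 2, 8, 3, 9, 10, 11, 7, 1, 0]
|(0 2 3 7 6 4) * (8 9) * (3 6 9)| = 4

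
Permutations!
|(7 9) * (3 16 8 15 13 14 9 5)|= |(3 16 8 15 13 14 9 7 5)|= 9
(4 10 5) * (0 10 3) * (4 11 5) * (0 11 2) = [10, 1, 0, 11, 3, 2, 6, 7, 8, 9, 4, 5] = (0 10 4 3 11 5 2)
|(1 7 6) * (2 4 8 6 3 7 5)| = |(1 5 2 4 8 6)(3 7)| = 6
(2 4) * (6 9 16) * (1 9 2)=(1 9 16 6 2 4)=[0, 9, 4, 3, 1, 5, 2, 7, 8, 16, 10, 11, 12, 13, 14, 15, 6]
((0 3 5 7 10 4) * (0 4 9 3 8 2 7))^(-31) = (0 8 2 7 10 9 3 5)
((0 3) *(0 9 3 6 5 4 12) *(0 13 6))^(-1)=((3 9)(4 12 13 6 5))^(-1)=(3 9)(4 5 6 13 12)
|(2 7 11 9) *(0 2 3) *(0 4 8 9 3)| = |(0 2 7 11 3 4 8 9)| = 8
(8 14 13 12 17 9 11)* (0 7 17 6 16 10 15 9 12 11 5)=(0 7 17 12 6 16 10 15 9 5)(8 14 13 11)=[7, 1, 2, 3, 4, 0, 16, 17, 14, 5, 15, 8, 6, 11, 13, 9, 10, 12]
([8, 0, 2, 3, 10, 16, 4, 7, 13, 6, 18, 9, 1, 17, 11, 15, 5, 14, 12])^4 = [14, 17, 2, 3, 1, 5, 12, 7, 11, 18, 0, 10, 13, 9, 4, 15, 16, 6, 8]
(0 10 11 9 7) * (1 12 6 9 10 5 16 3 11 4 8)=[5, 12, 2, 11, 8, 16, 9, 0, 1, 7, 4, 10, 6, 13, 14, 15, 3]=(0 5 16 3 11 10 4 8 1 12 6 9 7)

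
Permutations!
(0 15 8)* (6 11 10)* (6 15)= (0 6 11 10 15 8)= [6, 1, 2, 3, 4, 5, 11, 7, 0, 9, 15, 10, 12, 13, 14, 8]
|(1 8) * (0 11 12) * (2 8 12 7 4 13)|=9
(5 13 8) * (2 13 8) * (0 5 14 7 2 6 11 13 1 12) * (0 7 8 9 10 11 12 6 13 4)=(0 5 9 10 11 4)(1 6 12 7 2)(8 14)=[5, 6, 1, 3, 0, 9, 12, 2, 14, 10, 11, 4, 7, 13, 8]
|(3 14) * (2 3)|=|(2 3 14)|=3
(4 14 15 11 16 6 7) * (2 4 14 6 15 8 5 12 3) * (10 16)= (2 4 6 7 14 8 5 12 3)(10 16 15 11)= [0, 1, 4, 2, 6, 12, 7, 14, 5, 9, 16, 10, 3, 13, 8, 11, 15]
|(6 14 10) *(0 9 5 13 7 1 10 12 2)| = |(0 9 5 13 7 1 10 6 14 12 2)| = 11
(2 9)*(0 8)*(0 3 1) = (0 8 3 1)(2 9) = [8, 0, 9, 1, 4, 5, 6, 7, 3, 2]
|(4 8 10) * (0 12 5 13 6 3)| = |(0 12 5 13 6 3)(4 8 10)| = 6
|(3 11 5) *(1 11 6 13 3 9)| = 12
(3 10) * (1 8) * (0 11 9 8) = (0 11 9 8 1)(3 10) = [11, 0, 2, 10, 4, 5, 6, 7, 1, 8, 3, 9]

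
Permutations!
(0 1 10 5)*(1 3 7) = [3, 10, 2, 7, 4, 0, 6, 1, 8, 9, 5] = (0 3 7 1 10 5)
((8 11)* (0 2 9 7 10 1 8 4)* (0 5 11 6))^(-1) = (0 6 8 1 10 7 9 2)(4 11 5)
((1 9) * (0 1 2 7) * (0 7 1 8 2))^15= ((0 8 2 1 9))^15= (9)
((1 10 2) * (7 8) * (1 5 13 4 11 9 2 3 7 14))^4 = (1 8 3)(2 11 13)(4 5 9)(7 10 14)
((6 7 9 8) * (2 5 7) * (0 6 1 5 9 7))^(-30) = (0 1 9 6 5 8 2)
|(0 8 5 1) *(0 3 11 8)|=5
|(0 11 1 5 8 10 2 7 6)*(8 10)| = 8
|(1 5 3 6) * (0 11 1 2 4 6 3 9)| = |(0 11 1 5 9)(2 4 6)| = 15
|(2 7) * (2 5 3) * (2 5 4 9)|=4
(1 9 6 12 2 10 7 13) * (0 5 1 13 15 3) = (0 5 1 9 6 12 2 10 7 15 3) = [5, 9, 10, 0, 4, 1, 12, 15, 8, 6, 7, 11, 2, 13, 14, 3]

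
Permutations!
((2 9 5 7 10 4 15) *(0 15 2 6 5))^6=((0 15 6 5 7 10 4 2 9))^6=(0 4 5)(2 7 15)(6 9 10)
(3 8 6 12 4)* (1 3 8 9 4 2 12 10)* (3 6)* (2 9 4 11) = (1 6 10)(2 12 9 11)(3 4 8) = [0, 6, 12, 4, 8, 5, 10, 7, 3, 11, 1, 2, 9]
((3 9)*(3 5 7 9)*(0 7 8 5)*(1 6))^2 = ((0 7 9)(1 6)(5 8))^2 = (0 9 7)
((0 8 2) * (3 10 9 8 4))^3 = (0 10 2 3 8 4 9)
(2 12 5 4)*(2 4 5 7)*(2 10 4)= [0, 1, 12, 3, 2, 5, 6, 10, 8, 9, 4, 11, 7]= (2 12 7 10 4)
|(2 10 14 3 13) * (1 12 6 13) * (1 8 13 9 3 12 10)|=|(1 10 14 12 6 9 3 8 13 2)|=10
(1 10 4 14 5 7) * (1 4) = (1 10)(4 14 5 7) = [0, 10, 2, 3, 14, 7, 6, 4, 8, 9, 1, 11, 12, 13, 5]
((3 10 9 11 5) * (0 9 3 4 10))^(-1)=((0 9 11 5 4 10 3))^(-1)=(0 3 10 4 5 11 9)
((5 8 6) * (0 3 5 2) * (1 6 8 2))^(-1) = ((8)(0 3 5 2)(1 6))^(-1) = (8)(0 2 5 3)(1 6)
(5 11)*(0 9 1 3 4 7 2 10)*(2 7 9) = (0 2 10)(1 3 4 9)(5 11) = [2, 3, 10, 4, 9, 11, 6, 7, 8, 1, 0, 5]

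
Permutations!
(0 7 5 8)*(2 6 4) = [7, 1, 6, 3, 2, 8, 4, 5, 0] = (0 7 5 8)(2 6 4)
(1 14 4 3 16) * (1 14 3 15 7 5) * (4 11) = (1 3 16 14 11 4 15 7 5) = [0, 3, 2, 16, 15, 1, 6, 5, 8, 9, 10, 4, 12, 13, 11, 7, 14]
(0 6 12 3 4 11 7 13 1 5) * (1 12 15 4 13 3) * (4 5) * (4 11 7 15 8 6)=(0 4 7 3 13 12 1 11 15 5)(6 8)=[4, 11, 2, 13, 7, 0, 8, 3, 6, 9, 10, 15, 1, 12, 14, 5]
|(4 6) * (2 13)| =2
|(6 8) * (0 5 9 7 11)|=|(0 5 9 7 11)(6 8)|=10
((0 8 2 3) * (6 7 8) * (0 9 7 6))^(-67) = ((2 3 9 7 8))^(-67) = (2 7 3 8 9)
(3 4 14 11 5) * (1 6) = [0, 6, 2, 4, 14, 3, 1, 7, 8, 9, 10, 5, 12, 13, 11] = (1 6)(3 4 14 11 5)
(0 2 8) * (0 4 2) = (2 8 4) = [0, 1, 8, 3, 2, 5, 6, 7, 4]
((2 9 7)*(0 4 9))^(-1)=(0 2 7 9 4)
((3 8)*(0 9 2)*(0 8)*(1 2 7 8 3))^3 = (0 8 3 7 2 9 1)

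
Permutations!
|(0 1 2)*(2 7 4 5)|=6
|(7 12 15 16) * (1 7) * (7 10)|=6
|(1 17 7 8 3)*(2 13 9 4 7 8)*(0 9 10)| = |(0 9 4 7 2 13 10)(1 17 8 3)| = 28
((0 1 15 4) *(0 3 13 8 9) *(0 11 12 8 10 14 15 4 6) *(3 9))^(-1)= (0 6 15 14 10 13 3 8 12 11 9 4 1)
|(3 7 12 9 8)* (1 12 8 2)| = 12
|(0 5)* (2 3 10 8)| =|(0 5)(2 3 10 8)| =4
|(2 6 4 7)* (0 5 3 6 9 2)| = |(0 5 3 6 4 7)(2 9)| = 6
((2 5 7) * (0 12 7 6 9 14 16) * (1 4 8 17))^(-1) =(0 16 14 9 6 5 2 7 12)(1 17 8 4)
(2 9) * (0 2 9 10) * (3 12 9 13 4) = (0 2 10)(3 12 9 13 4) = [2, 1, 10, 12, 3, 5, 6, 7, 8, 13, 0, 11, 9, 4]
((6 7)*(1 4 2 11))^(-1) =((1 4 2 11)(6 7))^(-1) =(1 11 2 4)(6 7)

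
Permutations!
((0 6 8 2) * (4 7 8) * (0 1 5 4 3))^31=(0 6 3)(1 5 4 7 8 2)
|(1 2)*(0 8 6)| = 6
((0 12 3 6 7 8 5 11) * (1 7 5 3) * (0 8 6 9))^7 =(0 8 6 12 3 5 1 9 11 7)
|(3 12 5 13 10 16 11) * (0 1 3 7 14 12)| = 24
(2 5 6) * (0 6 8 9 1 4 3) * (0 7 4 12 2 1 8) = (0 6 1 12 2 5)(3 7 4)(8 9) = [6, 12, 5, 7, 3, 0, 1, 4, 9, 8, 10, 11, 2]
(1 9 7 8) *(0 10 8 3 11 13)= (0 10 8 1 9 7 3 11 13)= [10, 9, 2, 11, 4, 5, 6, 3, 1, 7, 8, 13, 12, 0]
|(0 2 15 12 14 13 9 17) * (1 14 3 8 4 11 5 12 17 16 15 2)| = 24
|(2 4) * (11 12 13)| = 6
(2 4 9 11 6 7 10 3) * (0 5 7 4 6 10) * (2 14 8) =(0 5 7)(2 6 4 9 11 10 3 14 8) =[5, 1, 6, 14, 9, 7, 4, 0, 2, 11, 3, 10, 12, 13, 8]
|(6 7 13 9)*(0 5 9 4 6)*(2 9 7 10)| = |(0 5 7 13 4 6 10 2 9)| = 9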